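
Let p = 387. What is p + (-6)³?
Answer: 171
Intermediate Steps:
p + (-6)³ = 387 + (-6)³ = 387 - 216 = 171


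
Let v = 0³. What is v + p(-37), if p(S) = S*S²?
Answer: -50653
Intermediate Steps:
v = 0
p(S) = S³
v + p(-37) = 0 + (-37)³ = 0 - 50653 = -50653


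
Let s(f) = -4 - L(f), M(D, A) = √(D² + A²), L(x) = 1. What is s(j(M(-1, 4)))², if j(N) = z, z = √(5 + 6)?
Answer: 25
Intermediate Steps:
z = √11 ≈ 3.3166
M(D, A) = √(A² + D²)
j(N) = √11
s(f) = -5 (s(f) = -4 - 1*1 = -4 - 1 = -5)
s(j(M(-1, 4)))² = (-5)² = 25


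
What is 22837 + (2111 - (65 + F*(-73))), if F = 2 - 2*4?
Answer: 24445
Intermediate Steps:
F = -6 (F = 2 - 8 = -6)
22837 + (2111 - (65 + F*(-73))) = 22837 + (2111 - (65 - 6*(-73))) = 22837 + (2111 - (65 + 438)) = 22837 + (2111 - 1*503) = 22837 + (2111 - 503) = 22837 + 1608 = 24445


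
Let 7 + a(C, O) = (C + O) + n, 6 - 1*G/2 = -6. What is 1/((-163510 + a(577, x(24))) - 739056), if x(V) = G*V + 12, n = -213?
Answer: -1/901621 ≈ -1.1091e-6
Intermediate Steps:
G = 24 (G = 12 - 2*(-6) = 12 + 12 = 24)
x(V) = 12 + 24*V (x(V) = 24*V + 12 = 12 + 24*V)
a(C, O) = -220 + C + O (a(C, O) = -7 + ((C + O) - 213) = -7 + (-213 + C + O) = -220 + C + O)
1/((-163510 + a(577, x(24))) - 739056) = 1/((-163510 + (-220 + 577 + (12 + 24*24))) - 739056) = 1/((-163510 + (-220 + 577 + (12 + 576))) - 739056) = 1/((-163510 + (-220 + 577 + 588)) - 739056) = 1/((-163510 + 945) - 739056) = 1/(-162565 - 739056) = 1/(-901621) = -1/901621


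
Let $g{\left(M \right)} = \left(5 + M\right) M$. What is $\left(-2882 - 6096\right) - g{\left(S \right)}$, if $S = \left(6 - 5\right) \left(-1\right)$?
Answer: $-8974$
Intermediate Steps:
$S = -1$ ($S = 1 \left(-1\right) = -1$)
$g{\left(M \right)} = M \left(5 + M\right)$
$\left(-2882 - 6096\right) - g{\left(S \right)} = \left(-2882 - 6096\right) - - (5 - 1) = -8978 - \left(-1\right) 4 = -8978 - -4 = -8978 + 4 = -8974$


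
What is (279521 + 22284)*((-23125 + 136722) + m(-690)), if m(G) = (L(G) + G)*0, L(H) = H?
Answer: 34284142585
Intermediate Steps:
m(G) = 0 (m(G) = (G + G)*0 = (2*G)*0 = 0)
(279521 + 22284)*((-23125 + 136722) + m(-690)) = (279521 + 22284)*((-23125 + 136722) + 0) = 301805*(113597 + 0) = 301805*113597 = 34284142585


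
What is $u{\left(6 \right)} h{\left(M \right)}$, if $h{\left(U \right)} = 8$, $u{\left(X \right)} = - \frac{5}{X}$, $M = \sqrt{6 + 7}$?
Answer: $- \frac{20}{3} \approx -6.6667$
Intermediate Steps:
$M = \sqrt{13} \approx 3.6056$
$u{\left(6 \right)} h{\left(M \right)} = - \frac{5}{6} \cdot 8 = \left(-5\right) \frac{1}{6} \cdot 8 = \left(- \frac{5}{6}\right) 8 = - \frac{20}{3}$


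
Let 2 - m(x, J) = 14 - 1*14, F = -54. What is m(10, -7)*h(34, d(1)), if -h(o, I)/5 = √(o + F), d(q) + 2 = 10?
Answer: -20*I*√5 ≈ -44.721*I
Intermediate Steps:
m(x, J) = 2 (m(x, J) = 2 - (14 - 1*14) = 2 - (14 - 14) = 2 - 1*0 = 2 + 0 = 2)
d(q) = 8 (d(q) = -2 + 10 = 8)
h(o, I) = -5*√(-54 + o) (h(o, I) = -5*√(o - 54) = -5*√(-54 + o))
m(10, -7)*h(34, d(1)) = 2*(-5*√(-54 + 34)) = 2*(-10*I*√5) = -20*I*√5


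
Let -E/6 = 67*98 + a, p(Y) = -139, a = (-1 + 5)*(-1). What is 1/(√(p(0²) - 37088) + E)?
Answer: -13124/516730537 - I*√37227/1550191611 ≈ -2.5398e-5 - 1.2446e-7*I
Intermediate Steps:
a = -4 (a = 4*(-1) = -4)
E = -39372 (E = -6*(67*98 - 4) = -6*(6566 - 4) = -6*6562 = -39372)
1/(√(p(0²) - 37088) + E) = 1/(√(-139 - 37088) - 39372) = 1/(√(-37227) - 39372) = 1/(I*√37227 - 39372) = 1/(-39372 + I*√37227)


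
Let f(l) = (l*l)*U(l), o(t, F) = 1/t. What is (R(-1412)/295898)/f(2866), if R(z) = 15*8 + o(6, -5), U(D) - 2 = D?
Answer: 721/41823926168013504 ≈ 1.7239e-14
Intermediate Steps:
U(D) = 2 + D
R(z) = 721/6 (R(z) = 15*8 + 1/6 = 120 + ⅙ = 721/6)
f(l) = l²*(2 + l) (f(l) = (l*l)*(2 + l) = l²*(2 + l))
(R(-1412)/295898)/f(2866) = ((721/6)/295898)/((2866²*(2 + 2866))) = ((721/6)*(1/295898))/((8213956*2868)) = (721/1775388)/23557625808 = (721/1775388)*(1/23557625808) = 721/41823926168013504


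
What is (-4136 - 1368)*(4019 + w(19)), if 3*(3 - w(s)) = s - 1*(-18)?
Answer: -66207616/3 ≈ -2.2069e+7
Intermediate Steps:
w(s) = -3 - s/3 (w(s) = 3 - (s - 1*(-18))/3 = 3 - (s + 18)/3 = 3 - (18 + s)/3 = 3 + (-6 - s/3) = -3 - s/3)
(-4136 - 1368)*(4019 + w(19)) = (-4136 - 1368)*(4019 + (-3 - 1/3*19)) = -5504*(4019 + (-3 - 19/3)) = -5504*(4019 - 28/3) = -5504*12029/3 = -66207616/3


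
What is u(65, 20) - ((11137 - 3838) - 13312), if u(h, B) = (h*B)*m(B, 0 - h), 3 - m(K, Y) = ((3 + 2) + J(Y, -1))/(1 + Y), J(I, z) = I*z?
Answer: 90679/8 ≈ 11335.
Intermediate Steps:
m(K, Y) = 3 - (5 - Y)/(1 + Y) (m(K, Y) = 3 - ((3 + 2) + Y*(-1))/(1 + Y) = 3 - (5 - Y)/(1 + Y))
u(h, B) = 2*B*h*(-1 - 2*h)/(1 - h) (u(h, B) = (h*B)*(2*(-1 + 2*(0 - h))/(1 + (0 - h))) = (B*h)*(2*(-1 + 2*(-h))/(1 - h)) = (B*h)*(2*(-1 - 2*h)/(1 - h)) = 2*B*h*(-1 - 2*h)/(1 - h))
u(65, 20) - ((11137 - 3838) - 13312) = 2*20*65*(1 + 2*65)/(-1 + 65) - ((11137 - 3838) - 13312) = 2*20*65*(1 + 130)/64 - (7299 - 13312) = 2*20*65*(1/64)*131 - 1*(-6013) = 42575/8 + 6013 = 90679/8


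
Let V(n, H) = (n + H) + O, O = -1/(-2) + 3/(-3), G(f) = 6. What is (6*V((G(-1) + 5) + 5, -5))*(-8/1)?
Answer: -504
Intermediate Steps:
O = -1/2 (O = -1*(-1/2) + 3*(-1/3) = 1/2 - 1 = -1/2 ≈ -0.50000)
V(n, H) = -1/2 + H + n (V(n, H) = (n + H) - 1/2 = (H + n) - 1/2 = -1/2 + H + n)
(6*V((G(-1) + 5) + 5, -5))*(-8/1) = (6*(-1/2 - 5 + ((6 + 5) + 5)))*(-8/1) = (6*(-1/2 - 5 + (11 + 5)))*(-8*1) = (6*(-1/2 - 5 + 16))*(-8) = (6*(21/2))*(-8) = 63*(-8) = -504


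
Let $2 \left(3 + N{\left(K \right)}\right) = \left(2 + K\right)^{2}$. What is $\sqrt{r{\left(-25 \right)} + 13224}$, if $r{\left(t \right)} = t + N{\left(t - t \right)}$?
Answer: $\sqrt{13198} \approx 114.88$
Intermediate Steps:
$N{\left(K \right)} = -3 + \frac{\left(2 + K\right)^{2}}{2}$
$r{\left(t \right)} = -1 + t$ ($r{\left(t \right)} = t + \left(-3 + \frac{\left(2 + \left(t - t\right)\right)^{2}}{2}\right) = t - \left(3 - \frac{\left(2 + 0\right)^{2}}{2}\right) = t - \left(3 - \frac{2^{2}}{2}\right) = t + \left(-3 + \frac{1}{2} \cdot 4\right) = t + \left(-3 + 2\right) = t - 1 = -1 + t$)
$\sqrt{r{\left(-25 \right)} + 13224} = \sqrt{\left(-1 - 25\right) + 13224} = \sqrt{-26 + 13224} = \sqrt{13198}$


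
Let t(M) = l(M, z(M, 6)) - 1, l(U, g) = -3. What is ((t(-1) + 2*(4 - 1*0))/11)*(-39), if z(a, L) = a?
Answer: -156/11 ≈ -14.182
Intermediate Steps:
t(M) = -4 (t(M) = -3 - 1 = -4)
((t(-1) + 2*(4 - 1*0))/11)*(-39) = ((-4 + 2*(4 - 1*0))/11)*(-39) = ((-4 + 2*(4 + 0))/11)*(-39) = ((-4 + 2*4)/11)*(-39) = ((-4 + 8)/11)*(-39) = ((1/11)*4)*(-39) = (4/11)*(-39) = -156/11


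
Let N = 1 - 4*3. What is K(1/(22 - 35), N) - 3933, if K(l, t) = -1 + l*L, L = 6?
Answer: -51148/13 ≈ -3934.5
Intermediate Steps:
N = -11 (N = 1 - 12 = -11)
K(l, t) = -1 + 6*l (K(l, t) = -1 + l*6 = -1 + 6*l)
K(1/(22 - 35), N) - 3933 = (-1 + 6/(22 - 35)) - 3933 = (-1 + 6/(-13)) - 3933 = (-1 + 6*(-1/13)) - 3933 = (-1 - 6/13) - 3933 = -19/13 - 3933 = -51148/13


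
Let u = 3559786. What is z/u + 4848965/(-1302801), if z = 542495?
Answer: -16554514692995/4637692760586 ≈ -3.5696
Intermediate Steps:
z/u + 4848965/(-1302801) = 542495/3559786 + 4848965/(-1302801) = 542495*(1/3559786) + 4848965*(-1/1302801) = 542495/3559786 - 4848965/1302801 = -16554514692995/4637692760586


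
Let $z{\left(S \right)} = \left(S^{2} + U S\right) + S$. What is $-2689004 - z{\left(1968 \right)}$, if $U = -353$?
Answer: $-5869292$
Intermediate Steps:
$z{\left(S \right)} = S^{2} - 352 S$ ($z{\left(S \right)} = \left(S^{2} - 353 S\right) + S = S^{2} - 352 S$)
$-2689004 - z{\left(1968 \right)} = -2689004 - 1968 \left(-352 + 1968\right) = -2689004 - 1968 \cdot 1616 = -2689004 - 3180288 = -5869292$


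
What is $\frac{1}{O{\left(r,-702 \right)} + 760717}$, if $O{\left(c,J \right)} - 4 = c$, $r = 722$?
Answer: $\frac{1}{761443} \approx 1.3133 \cdot 10^{-6}$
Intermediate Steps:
$O{\left(c,J \right)} = 4 + c$
$\frac{1}{O{\left(r,-702 \right)} + 760717} = \frac{1}{\left(4 + 722\right) + 760717} = \frac{1}{726 + 760717} = \frac{1}{761443}$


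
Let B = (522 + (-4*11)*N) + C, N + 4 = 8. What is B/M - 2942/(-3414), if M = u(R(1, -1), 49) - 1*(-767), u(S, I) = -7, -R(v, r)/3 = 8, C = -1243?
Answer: -413219/1297320 ≈ -0.31852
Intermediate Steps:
R(v, r) = -24 (R(v, r) = -3*8 = -24)
N = 4 (N = -4 + 8 = 4)
B = -897 (B = (522 - 4*11*4) - 1243 = (522 - 44*4) - 1243 = (522 - 176) - 1243 = 346 - 1243 = -897)
M = 760 (M = -7 - 1*(-767) = -7 + 767 = 760)
B/M - 2942/(-3414) = -897/760 - 2942/(-3414) = -897*1/760 - 2942*(-1/3414) = -897/760 + 1471/1707 = -413219/1297320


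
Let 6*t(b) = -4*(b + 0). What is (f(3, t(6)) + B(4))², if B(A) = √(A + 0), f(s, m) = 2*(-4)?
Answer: 36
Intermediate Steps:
t(b) = -2*b/3 (t(b) = (-4*(b + 0))/6 = (-4*b)/6 = -2*b/3)
f(s, m) = -8
B(A) = √A
(f(3, t(6)) + B(4))² = (-8 + √4)² = (-8 + 2)² = (-6)² = 36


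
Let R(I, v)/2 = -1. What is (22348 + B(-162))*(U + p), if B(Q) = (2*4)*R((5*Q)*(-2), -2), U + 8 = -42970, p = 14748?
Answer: -630432360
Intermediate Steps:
U = -42978 (U = -8 - 42970 = -42978)
R(I, v) = -2 (R(I, v) = 2*(-1) = -2)
B(Q) = -16 (B(Q) = (2*4)*(-2) = 8*(-2) = -16)
(22348 + B(-162))*(U + p) = (22348 - 16)*(-42978 + 14748) = 22332*(-28230) = -630432360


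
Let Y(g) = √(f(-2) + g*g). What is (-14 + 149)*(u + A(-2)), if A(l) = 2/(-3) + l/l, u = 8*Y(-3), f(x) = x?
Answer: 45 + 1080*√7 ≈ 2902.4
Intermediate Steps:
Y(g) = √(-2 + g²) (Y(g) = √(-2 + g*g) = √(-2 + g²))
u = 8*√7 (u = 8*√(-2 + (-3)²) = 8*√(-2 + 9) = 8*√7 ≈ 21.166)
A(l) = ⅓ (A(l) = 2*(-⅓) + 1 = -⅔ + 1 = ⅓)
(-14 + 149)*(u + A(-2)) = (-14 + 149)*(8*√7 + ⅓) = 135*(⅓ + 8*√7) = 45 + 1080*√7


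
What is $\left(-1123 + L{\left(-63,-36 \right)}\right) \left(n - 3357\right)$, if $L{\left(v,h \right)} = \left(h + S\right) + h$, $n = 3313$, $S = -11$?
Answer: $53064$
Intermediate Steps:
$L{\left(v,h \right)} = -11 + 2 h$ ($L{\left(v,h \right)} = \left(h - 11\right) + h = \left(-11 + h\right) + h = -11 + 2 h$)
$\left(-1123 + L{\left(-63,-36 \right)}\right) \left(n - 3357\right) = \left(-1123 + \left(-11 + 2 \left(-36\right)\right)\right) \left(3313 - 3357\right) = \left(-1123 - 83\right) \left(-44\right) = \left(-1206\right) \left(-44\right) = 53064$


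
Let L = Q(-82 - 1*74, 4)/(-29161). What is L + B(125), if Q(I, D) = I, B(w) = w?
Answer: 3645281/29161 ≈ 125.01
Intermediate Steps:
L = 156/29161 (L = (-82 - 1*74)/(-29161) = (-82 - 74)*(-1/29161) = -156*(-1/29161) = 156/29161 ≈ 0.0053496)
L + B(125) = 156/29161 + 125 = 3645281/29161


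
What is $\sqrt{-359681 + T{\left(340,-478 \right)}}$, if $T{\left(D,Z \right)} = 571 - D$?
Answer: $5 i \sqrt{14378} \approx 599.54 i$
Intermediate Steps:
$\sqrt{-359681 + T{\left(340,-478 \right)}} = \sqrt{-359681 + \left(571 - 340\right)} = \sqrt{-359681 + 231} = \sqrt{-359450} = 5 i \sqrt{14378}$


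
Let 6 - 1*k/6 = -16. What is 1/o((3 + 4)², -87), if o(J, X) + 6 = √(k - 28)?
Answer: 3/34 + √26/34 ≈ 0.23821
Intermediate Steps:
k = 132 (k = 36 - 6*(-16) = 36 + 96 = 132)
o(J, X) = -6 + 2*√26 (o(J, X) = -6 + √(132 - 28) = -6 + √104 = -6 + 2*√26)
1/o((3 + 4)², -87) = 1/(-6 + 2*√26)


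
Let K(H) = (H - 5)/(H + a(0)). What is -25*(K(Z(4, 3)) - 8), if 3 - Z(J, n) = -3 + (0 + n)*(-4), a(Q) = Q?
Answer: 3275/18 ≈ 181.94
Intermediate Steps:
Z(J, n) = 6 + 4*n (Z(J, n) = 3 - (-3 + (0 + n)*(-4)) = 3 - (-3 + n*(-4)) = 3 - (-3 - 4*n) = 3 + (3 + 4*n) = 6 + 4*n)
K(H) = (-5 + H)/H (K(H) = (H - 5)/(H + 0) = (-5 + H)/H)
-25*(K(Z(4, 3)) - 8) = -25*((-5 + (6 + 4*3))/(6 + 4*3) - 8) = -25*((-5 + (6 + 12))/(6 + 12) - 8) = -25*((-5 + 18)/18 - 8) = -25*((1/18)*13 - 8) = -25*(13/18 - 8) = -25*(-131/18) = 3275/18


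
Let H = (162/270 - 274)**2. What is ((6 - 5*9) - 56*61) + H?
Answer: 1782314/25 ≈ 71293.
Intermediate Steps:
H = 1868689/25 (H = (162*(1/270) - 274)**2 = (3/5 - 274)**2 = (-1367/5)**2 = 1868689/25 ≈ 74748.)
((6 - 5*9) - 56*61) + H = ((6 - 5*9) - 56*61) + 1868689/25 = ((6 - 45) - 3416) + 1868689/25 = (-39 - 3416) + 1868689/25 = -3455 + 1868689/25 = 1782314/25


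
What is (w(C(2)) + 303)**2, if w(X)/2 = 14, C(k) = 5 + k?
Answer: 109561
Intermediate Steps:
w(X) = 28 (w(X) = 2*14 = 28)
(w(C(2)) + 303)**2 = (28 + 303)**2 = 331**2 = 109561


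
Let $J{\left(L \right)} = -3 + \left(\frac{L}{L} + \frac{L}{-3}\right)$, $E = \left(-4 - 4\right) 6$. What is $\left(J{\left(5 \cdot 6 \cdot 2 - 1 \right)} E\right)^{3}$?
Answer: $1124864000$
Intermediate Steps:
$E = -48$ ($E = \left(-8\right) 6 = -48$)
$J{\left(L \right)} = -2 - \frac{L}{3}$ ($J{\left(L \right)} = -3 + \left(1 + L \left(- \frac{1}{3}\right)\right) = -3 - \left(-1 + \frac{L}{3}\right) = -2 - \frac{L}{3}$)
$\left(J{\left(5 \cdot 6 \cdot 2 - 1 \right)} E\right)^{3} = \left(\left(-2 - \frac{5 \cdot 6 \cdot 2 - 1}{3}\right) \left(-48\right)\right)^{3} = \left(\left(-2 - \frac{30 \cdot 2 - 1}{3}\right) \left(-48\right)\right)^{3} = \left(\left(-2 - \frac{60 - 1}{3}\right) \left(-48\right)\right)^{3} = \left(\left(-2 - \frac{59}{3}\right) \left(-48\right)\right)^{3} = \left(\left(- \frac{65}{3}\right) \left(-48\right)\right)^{3} = 1040^{3} = 1124864000$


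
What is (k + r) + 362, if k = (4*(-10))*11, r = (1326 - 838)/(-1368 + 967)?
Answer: -31766/401 ≈ -79.217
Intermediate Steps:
r = -488/401 (r = 488/(-401) = 488*(-1/401) = -488/401 ≈ -1.2170)
k = -440 (k = -40*11 = -440)
(k + r) + 362 = (-440 - 488/401) + 362 = -176928/401 + 362 = -31766/401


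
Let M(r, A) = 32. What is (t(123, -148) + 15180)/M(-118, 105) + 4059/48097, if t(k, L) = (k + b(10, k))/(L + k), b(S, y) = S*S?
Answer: 18245333069/38477600 ≈ 474.18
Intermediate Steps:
b(S, y) = S**2
t(k, L) = (100 + k)/(L + k) (t(k, L) = (k + 10**2)/(L + k) = (k + 100)/(L + k) = (100 + k)/(L + k))
(t(123, -148) + 15180)/M(-118, 105) + 4059/48097 = ((100 + 123)/(-148 + 123) + 15180)/32 + 4059/48097 = (223/(-25) + 15180)*(1/32) + 4059*(1/48097) = (-1/25*223 + 15180)*(1/32) + 4059/48097 = (-223/25 + 15180)*(1/32) + 4059/48097 = (379277/25)*(1/32) + 4059/48097 = 379277/800 + 4059/48097 = 18245333069/38477600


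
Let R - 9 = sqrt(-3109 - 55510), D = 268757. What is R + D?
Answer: 268766 + 73*I*sqrt(11) ≈ 2.6877e+5 + 242.11*I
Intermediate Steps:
R = 9 + 73*I*sqrt(11) (R = 9 + sqrt(-3109 - 55510) = 9 + sqrt(-58619) = 9 + 73*I*sqrt(11) ≈ 9.0 + 242.11*I)
R + D = (9 + 73*I*sqrt(11)) + 268757 = 268766 + 73*I*sqrt(11)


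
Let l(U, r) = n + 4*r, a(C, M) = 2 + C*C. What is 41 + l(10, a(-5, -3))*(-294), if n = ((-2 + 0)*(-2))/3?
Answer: -32103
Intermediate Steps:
n = 4/3 (n = -2*(-2)*(⅓) = 4*(⅓) = 4/3 ≈ 1.3333)
a(C, M) = 2 + C²
l(U, r) = 4/3 + 4*r
41 + l(10, a(-5, -3))*(-294) = 41 + (4/3 + 4*(2 + (-5)²))*(-294) = 41 + (4/3 + 4*(2 + 25))*(-294) = 41 + (4/3 + 4*27)*(-294) = 41 + (4/3 + 108)*(-294) = 41 + (328/3)*(-294) = 41 - 32144 = -32103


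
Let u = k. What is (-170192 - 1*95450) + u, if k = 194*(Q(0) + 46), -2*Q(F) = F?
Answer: -256718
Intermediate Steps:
Q(F) = -F/2
k = 8924 (k = 194*(-½*0 + 46) = 194*(0 + 46) = 194*46 = 8924)
u = 8924
(-170192 - 1*95450) + u = (-170192 - 1*95450) + 8924 = (-170192 - 95450) + 8924 = -265642 + 8924 = -256718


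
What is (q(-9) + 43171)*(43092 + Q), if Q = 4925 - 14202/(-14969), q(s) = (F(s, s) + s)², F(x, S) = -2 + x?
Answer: 31317992790425/14969 ≈ 2.0922e+9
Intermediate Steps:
q(s) = (-2 + 2*s)² (q(s) = ((-2 + s) + s)² = (-2 + 2*s)²)
Q = 73736527/14969 (Q = 4925 - 14202*(-1/14969) = 4925 + 14202/14969 = 73736527/14969 ≈ 4925.9)
(q(-9) + 43171)*(43092 + Q) = (4*(-1 - 9)² + 43171)*(43092 + 73736527/14969) = (4*(-10)² + 43171)*(718780675/14969) = (4*100 + 43171)*(718780675/14969) = (400 + 43171)*(718780675/14969) = 43571*(718780675/14969) = 31317992790425/14969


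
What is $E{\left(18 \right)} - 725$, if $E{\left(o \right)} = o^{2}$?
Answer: $-401$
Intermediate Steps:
$E{\left(18 \right)} - 725 = 18^{2} - 725 = 324 - 725 = -401$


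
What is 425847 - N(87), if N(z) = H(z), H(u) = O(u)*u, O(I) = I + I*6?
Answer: 372864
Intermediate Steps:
O(I) = 7*I (O(I) = I + 6*I = 7*I)
H(u) = 7*u² (H(u) = (7*u)*u = 7*u²)
N(z) = 7*z²
425847 - N(87) = 425847 - 7*87² = 425847 - 7*7569 = 425847 - 1*52983 = 425847 - 52983 = 372864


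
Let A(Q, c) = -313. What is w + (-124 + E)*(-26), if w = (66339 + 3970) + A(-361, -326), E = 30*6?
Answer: 68540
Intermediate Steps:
E = 180
w = 69996 (w = (66339 + 3970) - 313 = 70309 - 313 = 69996)
w + (-124 + E)*(-26) = 69996 + (-124 + 180)*(-26) = 69996 + 56*(-26) = 69996 - 1456 = 68540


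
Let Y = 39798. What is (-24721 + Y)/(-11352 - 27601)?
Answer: -15077/38953 ≈ -0.38706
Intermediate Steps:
(-24721 + Y)/(-11352 - 27601) = (-24721 + 39798)/(-11352 - 27601) = 15077/(-38953) = 15077*(-1/38953) = -15077/38953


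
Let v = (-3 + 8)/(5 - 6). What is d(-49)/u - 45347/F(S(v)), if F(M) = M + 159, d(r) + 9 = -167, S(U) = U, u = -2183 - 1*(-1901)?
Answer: -6380375/21714 ≈ -293.84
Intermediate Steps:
u = -282 (u = -2183 + 1901 = -282)
v = -5 (v = 5/(-1) = 5*(-1) = -5)
d(r) = -176 (d(r) = -9 - 167 = -176)
F(M) = 159 + M
d(-49)/u - 45347/F(S(v)) = -176/(-282) - 45347/(159 - 5) = -176*(-1/282) - 45347/154 = 88/141 - 45347*1/154 = 88/141 - 45347/154 = -6380375/21714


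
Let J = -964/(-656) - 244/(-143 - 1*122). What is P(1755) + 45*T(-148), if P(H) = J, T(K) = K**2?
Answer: 42837756681/43460 ≈ 9.8568e+5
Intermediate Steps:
J = 103881/43460 (J = -964*(-1/656) - 244/(-143 - 122) = 241/164 - 244/(-265) = 241/164 - 244*(-1/265) = 241/164 + 244/265 = 103881/43460 ≈ 2.3903)
P(H) = 103881/43460
P(1755) + 45*T(-148) = 103881/43460 + 45*(-148)**2 = 103881/43460 + 45*21904 = 103881/43460 + 985680 = 42837756681/43460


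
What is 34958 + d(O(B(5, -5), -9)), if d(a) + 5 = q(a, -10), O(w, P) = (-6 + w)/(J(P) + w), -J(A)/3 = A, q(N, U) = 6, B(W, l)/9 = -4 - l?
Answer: 34959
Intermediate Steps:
B(W, l) = -36 - 9*l (B(W, l) = 9*(-4 - l) = -36 - 9*l)
J(A) = -3*A
O(w, P) = (-6 + w)/(w - 3*P) (O(w, P) = (-6 + w)/(-3*P + w) = (-6 + w)/(w - 3*P))
d(a) = 1 (d(a) = -5 + 6 = 1)
34958 + d(O(B(5, -5), -9)) = 34958 + 1 = 34959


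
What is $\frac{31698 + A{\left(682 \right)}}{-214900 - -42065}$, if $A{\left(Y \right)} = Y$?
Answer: $- \frac{6476}{34567} \approx -0.18735$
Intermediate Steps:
$\frac{31698 + A{\left(682 \right)}}{-214900 - -42065} = \frac{31698 + 682}{-214900 - -42065} = \frac{32380}{-214900 + 42065} = \frac{32380}{-172835} = 32380 \left(- \frac{1}{172835}\right) = - \frac{6476}{34567}$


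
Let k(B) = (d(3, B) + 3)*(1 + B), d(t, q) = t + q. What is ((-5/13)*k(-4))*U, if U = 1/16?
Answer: 15/104 ≈ 0.14423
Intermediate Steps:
U = 1/16 ≈ 0.062500
d(t, q) = q + t
k(B) = (1 + B)*(6 + B) (k(B) = ((B + 3) + 3)*(1 + B) = ((3 + B) + 3)*(1 + B) = (6 + B)*(1 + B) = (1 + B)*(6 + B))
((-5/13)*k(-4))*U = ((-5/13)*(6 + (-4)**2 + 7*(-4)))*(1/16) = (((1/13)*(-5))*(6 + 16 - 28))*(1/16) = -5/13*(-6)*(1/16) = (30/13)*(1/16) = 15/104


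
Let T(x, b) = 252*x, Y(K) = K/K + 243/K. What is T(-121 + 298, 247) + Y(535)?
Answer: 23863918/535 ≈ 44605.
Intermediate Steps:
Y(K) = 1 + 243/K
T(-121 + 298, 247) + Y(535) = 252*(-121 + 298) + (243 + 535)/535 = 252*177 + (1/535)*778 = 44604 + 778/535 = 23863918/535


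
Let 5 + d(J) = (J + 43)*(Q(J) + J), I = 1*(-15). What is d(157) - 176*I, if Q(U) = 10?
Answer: 36035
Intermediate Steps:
I = -15
d(J) = -5 + (10 + J)*(43 + J) (d(J) = -5 + (J + 43)*(10 + J) = -5 + (43 + J)*(10 + J) = -5 + (10 + J)*(43 + J))
d(157) - 176*I = (425 + 157² + 53*157) - 176*(-15) = (425 + 24649 + 8321) - 1*(-2640) = 33395 + 2640 = 36035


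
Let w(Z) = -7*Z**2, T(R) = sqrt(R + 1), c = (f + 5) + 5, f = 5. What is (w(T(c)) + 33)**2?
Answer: 6241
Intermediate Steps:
c = 15 (c = (5 + 5) + 5 = 10 + 5 = 15)
T(R) = sqrt(1 + R)
(w(T(c)) + 33)**2 = (-7*(sqrt(1 + 15))**2 + 33)**2 = (-7*(sqrt(16))**2 + 33)**2 = (-7*4**2 + 33)**2 = (-7*16 + 33)**2 = (-112 + 33)**2 = (-79)**2 = 6241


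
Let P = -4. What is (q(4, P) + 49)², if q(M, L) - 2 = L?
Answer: 2209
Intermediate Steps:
q(M, L) = 2 + L
(q(4, P) + 49)² = ((2 - 4) + 49)² = (-2 + 49)² = 47² = 2209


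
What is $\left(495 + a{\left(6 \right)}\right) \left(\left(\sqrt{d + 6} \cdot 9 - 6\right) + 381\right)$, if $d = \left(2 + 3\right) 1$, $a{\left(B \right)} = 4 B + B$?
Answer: $196875 + 4725 \sqrt{11} \approx 2.1255 \cdot 10^{5}$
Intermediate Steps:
$a{\left(B \right)} = 5 B$
$d = 5$ ($d = 5 \cdot 1 = 5$)
$\left(495 + a{\left(6 \right)}\right) \left(\left(\sqrt{d + 6} \cdot 9 - 6\right) + 381\right) = \left(495 + 5 \cdot 6\right) \left(\left(\sqrt{5 + 6} \cdot 9 - 6\right) + 381\right) = \left(495 + 30\right) \left(\left(\sqrt{11} \cdot 9 - 6\right) + 381\right) = 525 \left(\left(9 \sqrt{11} - 6\right) + 381\right) = 525 \left(\left(-6 + 9 \sqrt{11}\right) + 381\right) = 525 \left(375 + 9 \sqrt{11}\right) = 196875 + 4725 \sqrt{11}$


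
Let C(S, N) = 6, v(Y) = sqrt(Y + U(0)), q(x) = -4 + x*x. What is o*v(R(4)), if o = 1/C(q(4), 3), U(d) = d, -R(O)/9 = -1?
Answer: 1/2 ≈ 0.50000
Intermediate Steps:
q(x) = -4 + x**2
R(O) = 9 (R(O) = -9*(-1) = 9)
v(Y) = sqrt(Y) (v(Y) = sqrt(Y + 0) = sqrt(Y))
o = 1/6 ≈ 0.16667
o*v(R(4)) = sqrt(9)/6 = (1/6)*3 = 1/2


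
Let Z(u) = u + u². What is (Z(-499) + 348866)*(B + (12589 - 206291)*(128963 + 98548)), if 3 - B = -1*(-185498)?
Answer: -26325721750356856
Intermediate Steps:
B = -185495 (B = 3 - (-1)*(-185498) = 3 - 1*185498 = 3 - 185498 = -185495)
(Z(-499) + 348866)*(B + (12589 - 206291)*(128963 + 98548)) = (-499*(1 - 499) + 348866)*(-185495 + (12589 - 206291)*(128963 + 98548)) = (-499*(-498) + 348866)*(-185495 - 193702*227511) = (248502 + 348866)*(-185495 - 44069335722) = 597368*(-44069521217) = -26325721750356856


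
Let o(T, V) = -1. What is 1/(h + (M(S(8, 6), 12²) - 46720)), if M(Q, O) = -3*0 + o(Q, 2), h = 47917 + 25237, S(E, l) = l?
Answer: 1/26433 ≈ 3.7831e-5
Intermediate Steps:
h = 73154
M(Q, O) = -1 (M(Q, O) = -3*0 - 1 = 0 - 1 = -1)
1/(h + (M(S(8, 6), 12²) - 46720)) = 1/(73154 + (-1 - 46720)) = 1/(73154 - 46721) = 1/26433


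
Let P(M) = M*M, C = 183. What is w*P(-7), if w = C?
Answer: 8967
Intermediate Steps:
w = 183
P(M) = M**2
w*P(-7) = 183*(-7)**2 = 183*49 = 8967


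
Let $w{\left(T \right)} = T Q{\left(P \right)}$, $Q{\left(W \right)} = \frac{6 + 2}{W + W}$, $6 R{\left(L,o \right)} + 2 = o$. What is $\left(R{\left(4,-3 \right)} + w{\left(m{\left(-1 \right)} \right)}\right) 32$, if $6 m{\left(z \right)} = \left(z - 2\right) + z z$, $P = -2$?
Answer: $- \frac{16}{3} \approx -5.3333$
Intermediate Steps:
$R{\left(L,o \right)} = - \frac{1}{3} + \frac{o}{6}$
$m{\left(z \right)} = - \frac{1}{3} + \frac{z}{6} + \frac{z^{2}}{6}$ ($m{\left(z \right)} = \frac{\left(z - 2\right) + z z}{6} = \frac{\left(-2 + z\right) + z^{2}}{6} = \frac{-2 + z + z^{2}}{6} = - \frac{1}{3} + \frac{z}{6} + \frac{z^{2}}{6}$)
$Q{\left(W \right)} = \frac{4}{W}$ ($Q{\left(W \right)} = \frac{8}{2 W} = 8 \frac{1}{2 W} = \frac{4}{W}$)
$w{\left(T \right)} = - 2 T$ ($w{\left(T \right)} = T \frac{4}{-2} = T 4 \left(- \frac{1}{2}\right) = T \left(-2\right) = - 2 T$)
$\left(R{\left(4,-3 \right)} + w{\left(m{\left(-1 \right)} \right)}\right) 32 = \left(\left(- \frac{1}{3} + \frac{1}{6} \left(-3\right)\right) - 2 \left(- \frac{1}{3} + \frac{1}{6} \left(-1\right) + \frac{\left(-1\right)^{2}}{6}\right)\right) 32 = \left(\left(- \frac{1}{3} - \frac{1}{2}\right) - 2 \left(- \frac{1}{3} - \frac{1}{6} + \frac{1}{6} \cdot 1\right)\right) 32 = \left(- \frac{5}{6} - 2 \left(- \frac{1}{3} - \frac{1}{6} + \frac{1}{6}\right)\right) 32 = \left(- \frac{5}{6} - - \frac{2}{3}\right) 32 = \left(- \frac{5}{6} + \frac{2}{3}\right) 32 = \left(- \frac{1}{6}\right) 32 = - \frac{16}{3}$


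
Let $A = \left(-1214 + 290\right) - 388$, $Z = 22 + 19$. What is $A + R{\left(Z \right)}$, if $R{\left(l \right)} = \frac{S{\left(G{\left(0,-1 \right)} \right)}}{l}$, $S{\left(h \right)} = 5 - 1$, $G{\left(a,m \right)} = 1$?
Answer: $- \frac{53788}{41} \approx -1311.9$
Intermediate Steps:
$S{\left(h \right)} = 4$
$Z = 41$
$R{\left(l \right)} = \frac{4}{l}$
$A = -1312$ ($A = -924 - 388 = -1312$)
$A + R{\left(Z \right)} = -1312 + \frac{4}{41} = - \frac{53788}{41}$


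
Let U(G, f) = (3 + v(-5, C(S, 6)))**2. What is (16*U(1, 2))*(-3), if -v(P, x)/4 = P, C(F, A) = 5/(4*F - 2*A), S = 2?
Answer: -25392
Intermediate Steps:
C(F, A) = 5/(-2*A + 4*F)
v(P, x) = -4*P
U(G, f) = 529 (U(G, f) = (3 - 4*(-5))**2 = (3 + 20)**2 = 23**2 = 529)
(16*U(1, 2))*(-3) = (16*529)*(-3) = 8464*(-3) = -25392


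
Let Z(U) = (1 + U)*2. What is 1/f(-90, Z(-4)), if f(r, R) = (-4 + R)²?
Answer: 1/100 ≈ 0.010000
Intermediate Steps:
Z(U) = 2 + 2*U
1/f(-90, Z(-4)) = 1/((-4 + (2 + 2*(-4)))²) = 1/((-4 + (2 - 8))²) = 1/((-4 - 6)²) = 1/((-10)²) = 1/100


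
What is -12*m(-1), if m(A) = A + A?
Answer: 24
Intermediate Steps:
m(A) = 2*A
-12*m(-1) = -24*(-1) = -12*(-2) = 24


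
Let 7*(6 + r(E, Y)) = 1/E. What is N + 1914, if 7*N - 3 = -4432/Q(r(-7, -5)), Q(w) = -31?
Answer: 419863/217 ≈ 1934.9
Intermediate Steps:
r(E, Y) = -6 + 1/(7*E)
N = 4525/217 (N = 3/7 + (-4432/(-31))/7 = 3/7 + (-4432*(-1/31))/7 = 3/7 + (⅐)*(4432/31) = 3/7 + 4432/217 = 4525/217 ≈ 20.853)
N + 1914 = 4525/217 + 1914 = 419863/217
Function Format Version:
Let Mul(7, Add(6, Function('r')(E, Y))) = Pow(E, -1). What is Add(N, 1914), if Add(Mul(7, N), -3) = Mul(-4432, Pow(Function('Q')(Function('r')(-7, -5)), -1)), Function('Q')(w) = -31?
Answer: Rational(419863, 217) ≈ 1934.9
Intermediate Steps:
Function('r')(E, Y) = Add(-6, Mul(Rational(1, 7), Pow(E, -1)))
N = Rational(4525, 217) (N = Add(Rational(3, 7), Mul(Rational(1, 7), Mul(-4432, Pow(-31, -1)))) = Add(Rational(3, 7), Mul(Rational(1, 7), Mul(-4432, Rational(-1, 31)))) = Add(Rational(3, 7), Mul(Rational(1, 7), Rational(4432, 31))) = Add(Rational(3, 7), Rational(4432, 217)) = Rational(4525, 217) ≈ 20.853)
Add(N, 1914) = Add(Rational(4525, 217), 1914) = Rational(419863, 217)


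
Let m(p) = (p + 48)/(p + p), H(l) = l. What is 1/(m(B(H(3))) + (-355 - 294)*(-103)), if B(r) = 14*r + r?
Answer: 30/2005441 ≈ 1.4959e-5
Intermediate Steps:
B(r) = 15*r
m(p) = (48 + p)/(2*p) (m(p) = (48 + p)/((2*p)) = (48 + p)*(1/(2*p)) = (48 + p)/(2*p))
1/(m(B(H(3))) + (-355 - 294)*(-103)) = 1/((48 + 15*3)/(2*((15*3))) + (-355 - 294)*(-103)) = 1/((1/2)*(48 + 45)/45 - 649*(-103)) = 1/((1/2)*(1/45)*93 + 66847) = 1/(31/30 + 66847) = 1/(2005441/30) = 30/2005441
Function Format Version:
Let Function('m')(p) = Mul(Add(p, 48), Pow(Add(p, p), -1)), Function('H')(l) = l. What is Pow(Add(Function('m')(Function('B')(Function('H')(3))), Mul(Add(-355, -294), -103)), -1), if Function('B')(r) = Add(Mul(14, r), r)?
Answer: Rational(30, 2005441) ≈ 1.4959e-5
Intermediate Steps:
Function('B')(r) = Mul(15, r)
Function('m')(p) = Mul(Rational(1, 2), Pow(p, -1), Add(48, p)) (Function('m')(p) = Mul(Add(48, p), Pow(Mul(2, p), -1)) = Mul(Add(48, p), Mul(Rational(1, 2), Pow(p, -1))) = Mul(Rational(1, 2), Pow(p, -1), Add(48, p)))
Pow(Add(Function('m')(Function('B')(Function('H')(3))), Mul(Add(-355, -294), -103)), -1) = Pow(Add(Mul(Rational(1, 2), Pow(Mul(15, 3), -1), Add(48, Mul(15, 3))), Mul(Add(-355, -294), -103)), -1) = Pow(Add(Mul(Rational(1, 2), Pow(45, -1), Add(48, 45)), Mul(-649, -103)), -1) = Pow(Add(Mul(Rational(1, 2), Rational(1, 45), 93), 66847), -1) = Pow(Add(Rational(31, 30), 66847), -1) = Pow(Rational(2005441, 30), -1) = Rational(30, 2005441)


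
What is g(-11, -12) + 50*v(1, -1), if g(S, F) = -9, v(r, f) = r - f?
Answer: 91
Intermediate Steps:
g(-11, -12) + 50*v(1, -1) = -9 + 50*(1 - 1*(-1)) = -9 + 50*(1 + 1) = -9 + 50*2 = -9 + 100 = 91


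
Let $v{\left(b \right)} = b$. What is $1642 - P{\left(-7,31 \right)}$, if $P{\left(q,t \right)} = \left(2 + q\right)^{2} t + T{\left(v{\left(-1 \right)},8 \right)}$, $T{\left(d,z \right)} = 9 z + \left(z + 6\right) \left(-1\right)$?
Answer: $809$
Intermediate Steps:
$T{\left(d,z \right)} = -6 + 8 z$ ($T{\left(d,z \right)} = 9 z + \left(6 + z\right) \left(-1\right) = 9 z - \left(6 + z\right) = -6 + 8 z$)
$P{\left(q,t \right)} = 58 + t \left(2 + q\right)^{2}$ ($P{\left(q,t \right)} = \left(2 + q\right)^{2} t + \left(-6 + 8 \cdot 8\right) = t \left(2 + q\right)^{2} + \left(-6 + 64\right) = t \left(2 + q\right)^{2} + 58 = 58 + t \left(2 + q\right)^{2}$)
$1642 - P{\left(-7,31 \right)} = 1642 - \left(58 + 31 \left(2 - 7\right)^{2}\right) = 1642 - \left(58 + 31 \left(-5\right)^{2}\right) = 1642 - \left(58 + 31 \cdot 25\right) = 1642 - \left(58 + 775\right) = 1642 - 833 = 809$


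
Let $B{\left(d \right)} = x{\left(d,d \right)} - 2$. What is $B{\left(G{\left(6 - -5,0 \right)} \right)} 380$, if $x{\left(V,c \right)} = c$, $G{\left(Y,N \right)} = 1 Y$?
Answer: $3420$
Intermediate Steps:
$G{\left(Y,N \right)} = Y$
$B{\left(d \right)} = -2 + d$ ($B{\left(d \right)} = d - 2 = -2 + d$)
$B{\left(G{\left(6 - -5,0 \right)} \right)} 380 = \left(-2 + \left(6 - -5\right)\right) 380 = \left(-2 + \left(6 + 5\right)\right) 380 = \left(-2 + 11\right) 380 = 9 \cdot 380 = 3420$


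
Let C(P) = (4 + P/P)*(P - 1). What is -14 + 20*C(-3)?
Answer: -414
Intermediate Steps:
C(P) = -5 + 5*P (C(P) = (4 + 1)*(-1 + P) = 5*(-1 + P) = -5 + 5*P)
-14 + 20*C(-3) = -14 + 20*(-5 + 5*(-3)) = -14 + 20*(-5 - 15) = -14 + 20*(-20) = -14 - 400 = -414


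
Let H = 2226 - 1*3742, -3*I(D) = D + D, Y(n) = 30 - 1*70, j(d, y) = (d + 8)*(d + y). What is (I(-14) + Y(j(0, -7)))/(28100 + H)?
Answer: -23/19938 ≈ -0.0011536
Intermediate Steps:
j(d, y) = (8 + d)*(d + y)
Y(n) = -40 (Y(n) = 30 - 70 = -40)
I(D) = -2*D/3 (I(D) = -(D + D)/3 = -2*D/3)
H = -1516 (H = 2226 - 3742 = -1516)
(I(-14) + Y(j(0, -7)))/(28100 + H) = (-⅔*(-14) - 40)/(28100 - 1516) = (28/3 - 40)/26584 = -92/3*1/26584 = -23/19938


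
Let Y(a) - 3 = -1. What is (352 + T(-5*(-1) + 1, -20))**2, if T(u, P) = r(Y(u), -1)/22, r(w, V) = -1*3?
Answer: 59923081/484 ≈ 1.2381e+5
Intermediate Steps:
Y(a) = 2 (Y(a) = 3 - 1 = 2)
r(w, V) = -3
T(u, P) = -3/22
(352 + T(-5*(-1) + 1, -20))**2 = (352 - 3/22)**2 = (7741/22)**2 = 59923081/484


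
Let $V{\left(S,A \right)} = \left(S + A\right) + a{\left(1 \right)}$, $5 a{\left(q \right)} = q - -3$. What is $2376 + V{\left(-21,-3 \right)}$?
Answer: $\frac{11764}{5} \approx 2352.8$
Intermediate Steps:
$a{\left(q \right)} = \frac{3}{5} + \frac{q}{5}$ ($a{\left(q \right)} = \frac{q - -3}{5} = \frac{q + 3}{5} = \frac{3 + q}{5} = \frac{3}{5} + \frac{q}{5}$)
$V{\left(S,A \right)} = \frac{4}{5} + A + S$ ($V{\left(S,A \right)} = \left(S + A\right) + \left(\frac{3}{5} + \frac{1}{5} \cdot 1\right) = \left(A + S\right) + \left(\frac{3}{5} + \frac{1}{5}\right) = \left(A + S\right) + \frac{4}{5} = \frac{4}{5} + A + S$)
$2376 + V{\left(-21,-3 \right)} = 2376 - \frac{116}{5} = \frac{11764}{5}$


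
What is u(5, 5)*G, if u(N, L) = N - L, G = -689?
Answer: 0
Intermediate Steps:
u(5, 5)*G = (5 - 1*5)*(-689) = (5 - 5)*(-689) = 0*(-689) = 0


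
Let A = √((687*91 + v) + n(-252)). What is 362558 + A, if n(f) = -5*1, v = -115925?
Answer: 362558 + I*√53413 ≈ 3.6256e+5 + 231.11*I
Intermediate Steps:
n(f) = -5
A = I*√53413 (A = √((687*91 - 115925) - 5) = √((62517 - 115925) - 5) = √(-53408 - 5) = √(-53413) = I*√53413 ≈ 231.11*I)
362558 + A = 362558 + I*√53413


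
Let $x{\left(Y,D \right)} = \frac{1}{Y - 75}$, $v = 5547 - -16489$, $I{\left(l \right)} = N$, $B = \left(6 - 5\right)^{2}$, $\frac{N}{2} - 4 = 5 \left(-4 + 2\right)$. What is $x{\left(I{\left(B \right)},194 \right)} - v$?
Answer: $- \frac{1917133}{87} \approx -22036.0$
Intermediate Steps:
$N = -12$ ($N = 8 + 2 \cdot 5 \left(-4 + 2\right) = 8 + 2 \cdot 5 \left(-2\right) = 8 + 2 \left(-10\right) = 8 - 20 = -12$)
$B = 1$ ($B = 1^{2} = 1$)
$I{\left(l \right)} = -12$
$v = 22036$ ($v = 5547 + 16489 = 22036$)
$x{\left(Y,D \right)} = \frac{1}{-75 + Y}$
$x{\left(I{\left(B \right)},194 \right)} - v = \frac{1}{-75 - 12} - 22036 = \frac{1}{-87} - 22036 = - \frac{1}{87} - 22036 = - \frac{1917133}{87}$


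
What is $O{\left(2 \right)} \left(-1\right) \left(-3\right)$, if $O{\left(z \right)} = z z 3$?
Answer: $36$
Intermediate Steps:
$O{\left(z \right)} = 3 z^{2}$ ($O{\left(z \right)} = z^{2} \cdot 3 = 3 z^{2}$)
$O{\left(2 \right)} \left(-1\right) \left(-3\right) = 3 \cdot 2^{2} \left(-1\right) \left(-3\right) = 3 \cdot 4 \left(-1\right) \left(-3\right) = 12 \left(-1\right) \left(-3\right) = \left(-12\right) \left(-3\right) = 36$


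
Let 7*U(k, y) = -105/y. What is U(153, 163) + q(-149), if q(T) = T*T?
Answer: 3618748/163 ≈ 22201.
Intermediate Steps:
U(k, y) = -15/y (U(k, y) = (-105/y)/7 = -15/y)
q(T) = T²
U(153, 163) + q(-149) = -15/163 + (-149)² = -15*1/163 + 22201 = -15/163 + 22201 = 3618748/163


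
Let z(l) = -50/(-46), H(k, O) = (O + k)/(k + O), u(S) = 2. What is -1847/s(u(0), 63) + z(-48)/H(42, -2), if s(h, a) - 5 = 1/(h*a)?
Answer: -5336831/14513 ≈ -367.73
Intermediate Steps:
H(k, O) = 1 (H(k, O) = (O + k)/(O + k) = 1)
s(h, a) = 5 + 1/(a*h) (s(h, a) = 5 + 1/(h*a) = 5 + 1/(a*h))
z(l) = 25/23 (z(l) = -50*(-1/46) = 25/23)
-1847/s(u(0), 63) + z(-48)/H(42, -2) = -1847/(5 + 1/(63*2)) + (25/23)/1 = -1847/(5 + (1/63)*(½)) + (25/23)*1 = -1847/(5 + 1/126) + 25/23 = -1847/631/126 + 25/23 = -1847*126/631 + 25/23 = -232722/631 + 25/23 = -5336831/14513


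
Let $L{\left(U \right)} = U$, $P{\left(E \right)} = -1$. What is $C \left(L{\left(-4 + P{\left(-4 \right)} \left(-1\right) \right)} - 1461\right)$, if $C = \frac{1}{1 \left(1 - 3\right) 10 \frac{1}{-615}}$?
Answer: $-45018$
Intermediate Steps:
$C = \frac{123}{4}$ ($C = \frac{1}{1 \left(1 - 3\right) 10 \left(- \frac{1}{615}\right)} = \frac{1}{1 \left(-2\right) 10 \left(- \frac{1}{615}\right)} = \frac{1}{\left(-2\right) 10 \left(- \frac{1}{615}\right)} = \frac{1}{\left(-20\right) \left(- \frac{1}{615}\right)} = \frac{1}{\frac{4}{123}} = \frac{123}{4} \approx 30.75$)
$C \left(L{\left(-4 + P{\left(-4 \right)} \left(-1\right) \right)} - 1461\right) = \frac{123 \left(\left(-4 - -1\right) - 1461\right)}{4} = \frac{123 \left(\left(-4 + 1\right) - 1461\right)}{4} = \frac{123 \left(-3 - 1461\right)}{4} = \frac{123}{4} \left(-1464\right) = -45018$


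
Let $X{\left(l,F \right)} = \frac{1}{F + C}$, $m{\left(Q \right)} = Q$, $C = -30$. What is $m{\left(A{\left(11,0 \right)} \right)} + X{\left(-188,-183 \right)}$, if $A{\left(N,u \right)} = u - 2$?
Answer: $- \frac{427}{213} \approx -2.0047$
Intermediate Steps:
$A{\left(N,u \right)} = -2 + u$
$X{\left(l,F \right)} = \frac{1}{-30 + F}$ ($X{\left(l,F \right)} = \frac{1}{F - 30} = \frac{1}{-30 + F}$)
$m{\left(A{\left(11,0 \right)} \right)} + X{\left(-188,-183 \right)} = \left(-2 + 0\right) + \frac{1}{-30 - 183} = -2 + \frac{1}{-213} = -2 - \frac{1}{213} = - \frac{427}{213}$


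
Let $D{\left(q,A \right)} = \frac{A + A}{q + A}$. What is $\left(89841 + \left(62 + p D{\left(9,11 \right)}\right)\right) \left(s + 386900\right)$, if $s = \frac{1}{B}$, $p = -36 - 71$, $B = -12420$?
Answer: $\frac{4314451224296147}{124200} \approx 3.4738 \cdot 10^{10}$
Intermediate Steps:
$D{\left(q,A \right)} = \frac{2 A}{A + q}$
$p = -107$
$s = - \frac{1}{12420}$ ($s = \frac{1}{-12420} = - \frac{1}{12420} \approx -8.0515 \cdot 10^{-5}$)
$\left(89841 + \left(62 + p D{\left(9,11 \right)}\right)\right) \left(s + 386900\right) = \left(89841 + \left(62 - 107 \cdot 2 \cdot 11 \frac{1}{11 + 9}\right)\right) \left(- \frac{1}{12420} + 386900\right) = \left(89841 + \left(62 - 107 \cdot 2 \cdot 11 \cdot \frac{1}{20}\right)\right) \frac{4805297999}{12420} = \left(89841 + \left(62 - \frac{1177}{10}\right)\right) \frac{4805297999}{12420} = \left(89841 - \frac{557}{10}\right) \frac{4805297999}{12420} = \frac{897853}{10} \cdot \frac{4805297999}{12420} = \frac{4314451224296147}{124200}$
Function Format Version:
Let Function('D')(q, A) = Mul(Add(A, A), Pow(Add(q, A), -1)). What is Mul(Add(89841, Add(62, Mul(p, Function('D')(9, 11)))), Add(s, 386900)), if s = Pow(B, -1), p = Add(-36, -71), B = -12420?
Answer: Rational(4314451224296147, 124200) ≈ 3.4738e+10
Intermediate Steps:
Function('D')(q, A) = Mul(2, A, Pow(Add(A, q), -1)) (Function('D')(q, A) = Mul(Mul(2, A), Pow(Add(A, q), -1)) = Mul(2, A, Pow(Add(A, q), -1)))
p = -107
s = Rational(-1, 12420) (s = Pow(-12420, -1) = Rational(-1, 12420) ≈ -8.0515e-5)
Mul(Add(89841, Add(62, Mul(p, Function('D')(9, 11)))), Add(s, 386900)) = Mul(Add(89841, Add(62, Mul(-107, Mul(2, 11, Pow(Add(11, 9), -1))))), Add(Rational(-1, 12420), 386900)) = Mul(Add(89841, Add(62, Mul(-107, Mul(2, 11, Pow(20, -1))))), Rational(4805297999, 12420)) = Mul(Add(89841, Add(62, Mul(-107, Mul(2, 11, Rational(1, 20))))), Rational(4805297999, 12420)) = Mul(Add(89841, Add(62, Mul(-107, Rational(11, 10)))), Rational(4805297999, 12420)) = Mul(Add(89841, Add(62, Rational(-1177, 10))), Rational(4805297999, 12420)) = Mul(Add(89841, Rational(-557, 10)), Rational(4805297999, 12420)) = Mul(Rational(897853, 10), Rational(4805297999, 12420)) = Rational(4314451224296147, 124200)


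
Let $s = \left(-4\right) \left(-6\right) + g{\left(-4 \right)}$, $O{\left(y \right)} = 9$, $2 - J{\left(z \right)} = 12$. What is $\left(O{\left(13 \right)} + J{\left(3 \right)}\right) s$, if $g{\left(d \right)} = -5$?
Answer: $-19$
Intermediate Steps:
$J{\left(z \right)} = -10$ ($J{\left(z \right)} = 2 - 12 = -10$)
$s = 19$ ($s = \left(-4\right) \left(-6\right) - 5 = 24 - 5 = 19$)
$\left(O{\left(13 \right)} + J{\left(3 \right)}\right) s = \left(9 - 10\right) 19 = \left(-1\right) 19 = -19$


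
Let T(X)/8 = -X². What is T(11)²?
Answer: 937024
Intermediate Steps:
T(X) = -8*X² (T(X) = 8*(-X²) = -8*X²)
T(11)² = (-8*11²)² = (-8*121)² = (-968)² = 937024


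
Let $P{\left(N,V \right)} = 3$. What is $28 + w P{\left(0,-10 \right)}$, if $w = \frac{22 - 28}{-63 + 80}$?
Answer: $\frac{458}{17} \approx 26.941$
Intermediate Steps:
$w = - \frac{6}{17} \approx -0.35294$
$28 + w P{\left(0,-10 \right)} = 28 - \frac{18}{17} = \frac{458}{17}$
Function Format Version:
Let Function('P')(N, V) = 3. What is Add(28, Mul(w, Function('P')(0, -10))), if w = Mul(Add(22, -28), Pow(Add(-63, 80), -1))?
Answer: Rational(458, 17) ≈ 26.941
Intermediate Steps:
w = Rational(-6, 17) (w = Mul(-6, Pow(17, -1)) = Mul(-6, Rational(1, 17)) = Rational(-6, 17) ≈ -0.35294)
Add(28, Mul(w, Function('P')(0, -10))) = Add(28, Mul(Rational(-6, 17), 3)) = Add(28, Rational(-18, 17)) = Rational(458, 17)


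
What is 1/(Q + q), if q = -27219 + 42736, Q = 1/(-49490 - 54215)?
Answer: 103705/1609190484 ≈ 6.4445e-5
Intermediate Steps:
Q = -1/103705 (Q = 1/(-103705) = -1/103705 ≈ -9.6427e-6)
q = 15517
1/(Q + q) = 1/(-1/103705 + 15517) = 1/(1609190484/103705) = 103705/1609190484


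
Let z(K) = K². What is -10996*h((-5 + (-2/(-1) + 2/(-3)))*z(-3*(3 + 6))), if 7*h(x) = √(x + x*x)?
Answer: -395856*√5511/7 ≈ -4.1981e+6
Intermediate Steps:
h(x) = √(x + x²)/7 (h(x) = √(x + x*x)/7 = √(x + x²)/7)
-10996*h((-5 + (-2/(-1) + 2/(-3)))*z(-3*(3 + 6))) = -10996*√(((-5 + (-2/(-1) + 2/(-3)))*(-3*(3 + 6))²)*(1 + (-5 + (-2/(-1) + 2/(-3)))*(-3*(3 + 6))²))/7 = -10996*√(((-5 + (-2*(-1) + 2*(-⅓)))*(-3*9)²)*(1 + (-5 + (-2*(-1) + 2*(-⅓)))*(-3*9)²))/7 = -10996*√(((-5 + (2 - ⅔))*(-27)²)*(1 + (-5 + (2 - ⅔))*(-27)²))/7 = -10996*√(((-5 + 4/3)*729)*(1 + (-5 + 4/3)*729))/7 = -10996*√((-11/3*729)*(1 - 11/3*729))/7 = -10996*√(-2673*(1 - 2673))/7 = -10996*√(-2673*(-2672))/7 = -10996*√7142256/7 = -10996*36*√5511/7 = -395856*√5511/7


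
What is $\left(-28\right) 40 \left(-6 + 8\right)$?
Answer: $-2240$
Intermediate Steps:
$\left(-28\right) 40 \left(-6 + 8\right) = \left(-1120\right) 2 = -2240$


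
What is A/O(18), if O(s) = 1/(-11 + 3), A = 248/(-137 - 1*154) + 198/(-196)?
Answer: 212452/14259 ≈ 14.900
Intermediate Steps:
A = -53113/28518 (A = 248/(-137 - 154) + 198*(-1/196) = 248/(-291) - 99/98 = 248*(-1/291) - 99/98 = -248/291 - 99/98 = -53113/28518 ≈ -1.8624)
O(s) = -⅛ (O(s) = 1/(-8) = -⅛)
A/O(18) = -53113/(28518*(-⅛)) = -53113/28518*(-8) = 212452/14259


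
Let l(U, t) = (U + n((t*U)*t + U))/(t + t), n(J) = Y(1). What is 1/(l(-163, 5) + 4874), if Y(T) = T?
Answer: 5/24289 ≈ 0.00020585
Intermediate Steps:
n(J) = 1
l(U, t) = (1 + U)/(2*t) (l(U, t) = (U + 1)/(t + t) = (1 + U)/((2*t)) = (1 + U)*(1/(2*t)) = (1 + U)/(2*t))
1/(l(-163, 5) + 4874) = 1/((1/2)*(1 - 163)/5 + 4874) = 1/((1/2)*(1/5)*(-162) + 4874) = 1/(-81/5 + 4874) = 1/(24289/5) = 5/24289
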